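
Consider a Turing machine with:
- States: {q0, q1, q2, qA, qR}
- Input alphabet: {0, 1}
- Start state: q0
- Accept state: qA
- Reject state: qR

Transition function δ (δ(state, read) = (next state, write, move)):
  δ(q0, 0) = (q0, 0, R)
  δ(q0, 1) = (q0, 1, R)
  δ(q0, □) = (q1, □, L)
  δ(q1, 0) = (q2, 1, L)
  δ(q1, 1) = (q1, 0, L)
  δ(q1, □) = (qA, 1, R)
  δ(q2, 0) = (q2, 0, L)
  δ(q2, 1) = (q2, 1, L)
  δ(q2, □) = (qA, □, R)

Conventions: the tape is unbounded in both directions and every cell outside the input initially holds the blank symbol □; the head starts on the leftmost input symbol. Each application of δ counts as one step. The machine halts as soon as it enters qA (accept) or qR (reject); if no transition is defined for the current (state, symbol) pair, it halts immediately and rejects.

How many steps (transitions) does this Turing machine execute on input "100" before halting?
Step 0: [q0]100 (head at position 0)
Step 1: δ(q0, 1) = (q0, 1, R)  ⊢  1[q0]00 (head at position 1)
Step 2: δ(q0, 0) = (q0, 0, R)  ⊢  10[q0]0 (head at position 2)
Step 3: δ(q0, 0) = (q0, 0, R)  ⊢  100[q0]□ (head at position 3)
Step 4: δ(q0, □) = (q1, □, L)  ⊢  10[q1]0□ (head at position 2)
Step 5: δ(q1, 0) = (q2, 1, L)  ⊢  1[q2]01□ (head at position 1)
Step 6: δ(q2, 0) = (q2, 0, L)  ⊢  [q2]101□ (head at position 0)
Step 7: δ(q2, 1) = (q2, 1, L)  ⊢  [q2]□101□ (head at position -1)
Step 8: δ(q2, □) = (qA, □, R)  ⊢  □[qA]101□ (head at position 0)
The machine is in qA, so it halts and accepts.
Number of transitions executed: 8.

Final answer: 8 steps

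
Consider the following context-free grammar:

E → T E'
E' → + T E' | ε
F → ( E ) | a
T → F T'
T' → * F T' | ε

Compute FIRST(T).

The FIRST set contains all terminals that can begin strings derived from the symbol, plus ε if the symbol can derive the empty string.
FIRST(F): F → ( E ) contributes '(' and F → a contributes 'a', so FIRST(F) = {(, a}. F is not nullable.
FIRST(T): T → F T' begins with F, and F is not nullable, so FIRST(T) = FIRST(F) = {(, a}.

Final answer: {(, a}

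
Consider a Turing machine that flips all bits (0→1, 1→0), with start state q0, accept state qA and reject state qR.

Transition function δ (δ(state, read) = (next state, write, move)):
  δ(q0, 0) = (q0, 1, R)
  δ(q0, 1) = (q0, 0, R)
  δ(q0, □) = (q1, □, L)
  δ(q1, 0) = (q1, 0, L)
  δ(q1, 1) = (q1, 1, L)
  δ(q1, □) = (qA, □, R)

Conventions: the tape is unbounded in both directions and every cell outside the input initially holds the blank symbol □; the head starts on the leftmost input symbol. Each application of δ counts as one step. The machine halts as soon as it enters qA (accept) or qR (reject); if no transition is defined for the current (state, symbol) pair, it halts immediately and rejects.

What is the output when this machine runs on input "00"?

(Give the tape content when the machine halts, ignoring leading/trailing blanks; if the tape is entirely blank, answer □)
Step 0: [q0]00 (head at position 0)
Step 1: δ(q0, 0) = (q0, 1, R)  ⊢  1[q0]0 (head at position 1)
Step 2: δ(q0, 0) = (q0, 1, R)  ⊢  11[q0]□ (head at position 2)
Step 3: δ(q0, □) = (q1, □, L)  ⊢  1[q1]1□ (head at position 1)
Step 4: δ(q1, 1) = (q1, 1, L)  ⊢  [q1]11□ (head at position 0)
Step 5: δ(q1, 1) = (q1, 1, L)  ⊢  [q1]□11□ (head at position -1)
Step 6: δ(q1, □) = (qA, □, R)  ⊢  □[qA]11□ (head at position 0)
The machine is in qA, so it halts and accepts.
Tape content when halted (ignoring surrounding blanks): 11

Final answer: Output: 11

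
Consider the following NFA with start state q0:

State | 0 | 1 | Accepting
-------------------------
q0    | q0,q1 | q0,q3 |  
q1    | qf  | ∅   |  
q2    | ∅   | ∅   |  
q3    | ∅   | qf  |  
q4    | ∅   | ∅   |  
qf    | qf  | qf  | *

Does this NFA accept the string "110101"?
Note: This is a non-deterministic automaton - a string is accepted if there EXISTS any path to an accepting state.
Track the set of states the NFA could be in: start {q0}
Read '1': {q0} → {q0, q3}
Read '1': {q0, q3} → {q0, q3, qf}
Read '0': {q0, q3, qf} → {q0, q1, qf}
Read '1': {q0, q1, qf} → {q0, q3, qf}
Read '0': {q0, q3, qf} → {q0, q1, qf}
Read '1': {q0, q1, qf} → {q0, q3, qf}
Final set {q0, q3, qf} contains accepting state(s) {qf} → accepted.

Final answer: Yes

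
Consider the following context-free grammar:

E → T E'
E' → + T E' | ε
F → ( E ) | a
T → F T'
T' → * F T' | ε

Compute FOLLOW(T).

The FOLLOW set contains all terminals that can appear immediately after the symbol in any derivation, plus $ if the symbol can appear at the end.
Useful FIRST sets: FIRST(E') = {+, ε}, FIRST(T') = {*, ε} (both E' and T' are nullable).
FOLLOW(E): E is the start symbol → $; E appears in F → ( E ) followed by ')' → FOLLOW(E) = {), $}.
FOLLOW(E'): E' appears at the right end of E → T E' and of E' → + T E', so FOLLOW(E') ⊇ FOLLOW(E) (the second occurrence adds nothing new). FOLLOW(E') = {), $}.
FOLLOW(T): in E → T E' and E' → + T E', T is followed by E': add FIRST(E') minus ε = {+}; since E' is nullable, also add FOLLOW(E) and FOLLOW(E') = {), $}. FOLLOW(T) = {+, ), $}.

Final answer: {$, ), +}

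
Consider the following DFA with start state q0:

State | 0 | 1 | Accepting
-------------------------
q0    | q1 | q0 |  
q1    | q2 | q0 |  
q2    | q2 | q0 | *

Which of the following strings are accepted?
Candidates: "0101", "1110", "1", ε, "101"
"0101": q0 → q1 → q0 → q1 → q0; q0 is not accepting → rejected
"1110": q0 → q0 → q0 → q0 → q1; q1 is not accepting → rejected
"1": q0 → q0; q0 is not accepting → rejected
ε: q0; q0 is not accepting → rejected
"101": q0 → q0 → q1 → q0; q0 is not accepting → rejected

Final answer: None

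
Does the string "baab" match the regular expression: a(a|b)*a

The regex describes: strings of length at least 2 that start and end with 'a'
No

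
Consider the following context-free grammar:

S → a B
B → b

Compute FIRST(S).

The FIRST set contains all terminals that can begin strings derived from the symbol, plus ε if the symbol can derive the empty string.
S has the single production S → a B, whose right-hand side begins with the terminal a. So FIRST(S) = {a}.

Final answer: {a}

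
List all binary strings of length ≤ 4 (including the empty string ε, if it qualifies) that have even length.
Checking every binary string of length 0 to 4:
  Length 0: accepted: ε | rejected: (none)
  Length 1: accepted: (none) | rejected: 0, 1
  Length 2: accepted: 00, 01, 10, 11 | rejected: (none)
  Length 3: accepted: (none) | rejected: 000, 001, 010, 011, 100, 101, 110, 111
  Length 4: accepted: 0000, 0001, 0010, 0011, 0100, 0101, 0110, 0111, 1000, 1001, 1010, 1011, 1100, 1101, 1110, 1111 | rejected: (none)
Total: 21 string(s).

Final answer: ε, 00, 01, 10, 11, 0000, 0001, 0010, 0011, 0100, 0101, 0110, 0111, 1000, 1001, 1010, 1011, 1100, 1101, 1110, 1111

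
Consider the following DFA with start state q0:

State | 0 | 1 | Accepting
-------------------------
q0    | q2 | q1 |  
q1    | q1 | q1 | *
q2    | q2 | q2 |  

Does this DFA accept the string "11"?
Start in q0.
Read '1': q0 → q1
Read '1': q1 → q1
Final state q1 is accepting, so the string is accepted.

Final answer: Yes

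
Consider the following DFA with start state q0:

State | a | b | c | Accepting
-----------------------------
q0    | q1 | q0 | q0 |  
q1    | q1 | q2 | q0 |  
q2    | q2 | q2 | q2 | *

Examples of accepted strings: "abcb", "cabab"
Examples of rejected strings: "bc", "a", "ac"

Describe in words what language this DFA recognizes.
strings over {a,b,c} containing 'ab' as substring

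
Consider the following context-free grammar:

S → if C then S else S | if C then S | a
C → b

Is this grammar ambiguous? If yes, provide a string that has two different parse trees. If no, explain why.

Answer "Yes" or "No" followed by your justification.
The 'dangling else' can attach to either if. Two leftmost derivations of  if b then if b then a else a:
  (1) S ⇒ if C then S else S ⇒ if b then S else S ⇒ if b then if C then S else S ⇒ if b then if b then S else S ⇒ if b then if b then a else S ⇒ if b then if b then a else a   (else belongs to the outer if)
  (2) S ⇒ if C then S ⇒ if b then S ⇒ if b then if C then S else S ⇒ if b then if b then S else S ⇒ if b then if b then a else S ⇒ if b then if b then a else a   (else belongs to the inner if)
Two distinct parse trees for the same string, so the grammar is ambiguous.

Final answer: Yes - the string 'if b then if b then a else a' has two distinct leftmost derivations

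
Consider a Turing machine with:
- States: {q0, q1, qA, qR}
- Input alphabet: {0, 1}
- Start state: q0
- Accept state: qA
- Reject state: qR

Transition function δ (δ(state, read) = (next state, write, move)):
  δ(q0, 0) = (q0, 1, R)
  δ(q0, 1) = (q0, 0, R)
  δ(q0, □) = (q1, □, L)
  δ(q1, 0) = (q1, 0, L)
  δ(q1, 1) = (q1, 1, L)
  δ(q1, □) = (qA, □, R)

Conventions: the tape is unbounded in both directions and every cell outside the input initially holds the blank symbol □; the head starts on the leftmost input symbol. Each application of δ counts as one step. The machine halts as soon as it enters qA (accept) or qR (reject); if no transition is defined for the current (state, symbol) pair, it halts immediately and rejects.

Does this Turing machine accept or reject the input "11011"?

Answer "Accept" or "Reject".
Step 0: [q0]11011 (head at position 0)
Step 1: δ(q0, 1) = (q0, 0, R)  ⊢  0[q0]1011 (head at position 1)
Step 2: δ(q0, 1) = (q0, 0, R)  ⊢  00[q0]011 (head at position 2)
Step 3: δ(q0, 0) = (q0, 1, R)  ⊢  001[q0]11 (head at position 3)
Step 4: δ(q0, 1) = (q0, 0, R)  ⊢  0010[q0]1 (head at position 4)
Step 5: δ(q0, 1) = (q0, 0, R)  ⊢  00100[q0]□ (head at position 5)
Step 6: δ(q0, □) = (q1, □, L)  ⊢  0010[q1]0□ (head at position 4)
Step 7: δ(q1, 0) = (q1, 0, L)  ⊢  001[q1]00□ (head at position 3)
Step 8: δ(q1, 0) = (q1, 0, L)  ⊢  00[q1]100□ (head at position 2)
Step 9: δ(q1, 1) = (q1, 1, L)  ⊢  0[q1]0100□ (head at position 1)
Step 10: δ(q1, 0) = (q1, 0, L)  ⊢  [q1]00100□ (head at position 0)
Step 11: δ(q1, 0) = (q1, 0, L)  ⊢  [q1]□00100□ (head at position -1)
Step 12: δ(q1, □) = (qA, □, R)  ⊢  □[qA]00100□ (head at position 0)
The machine is in qA, so it halts and accepts.

Final answer: Accept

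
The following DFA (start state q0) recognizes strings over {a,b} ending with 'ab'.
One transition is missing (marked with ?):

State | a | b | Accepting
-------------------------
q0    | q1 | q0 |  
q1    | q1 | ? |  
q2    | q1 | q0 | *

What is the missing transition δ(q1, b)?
q2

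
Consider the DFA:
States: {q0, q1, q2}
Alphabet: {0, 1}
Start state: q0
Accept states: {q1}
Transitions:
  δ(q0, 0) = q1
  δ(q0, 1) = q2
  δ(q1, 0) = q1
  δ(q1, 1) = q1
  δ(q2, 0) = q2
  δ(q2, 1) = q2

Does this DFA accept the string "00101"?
Processing string "00101":
  q0 --0--> q1
  q1 --0--> q1
  q1 --1--> q1
  q1 --0--> q1
  q1 --1--> q1
Final state: q1
Accept states: {q1}
q1 is an accept state, so the string is accepted.

Final answer: Yes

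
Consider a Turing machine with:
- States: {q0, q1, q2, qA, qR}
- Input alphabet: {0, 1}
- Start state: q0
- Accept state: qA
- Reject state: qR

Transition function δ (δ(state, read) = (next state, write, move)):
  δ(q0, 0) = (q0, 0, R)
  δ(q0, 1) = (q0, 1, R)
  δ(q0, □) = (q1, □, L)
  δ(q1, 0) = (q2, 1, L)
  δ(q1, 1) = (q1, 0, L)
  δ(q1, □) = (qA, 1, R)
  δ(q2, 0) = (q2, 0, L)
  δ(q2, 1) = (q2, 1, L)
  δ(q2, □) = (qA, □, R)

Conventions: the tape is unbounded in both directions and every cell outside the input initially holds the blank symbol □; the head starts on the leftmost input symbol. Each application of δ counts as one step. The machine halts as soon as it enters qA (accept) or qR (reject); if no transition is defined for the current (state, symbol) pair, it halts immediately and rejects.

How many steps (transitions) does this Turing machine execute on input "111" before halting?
Step 0: [q0]111 (head at position 0)
Step 1: δ(q0, 1) = (q0, 1, R)  ⊢  1[q0]11 (head at position 1)
Step 2: δ(q0, 1) = (q0, 1, R)  ⊢  11[q0]1 (head at position 2)
Step 3: δ(q0, 1) = (q0, 1, R)  ⊢  111[q0]□ (head at position 3)
Step 4: δ(q0, □) = (q1, □, L)  ⊢  11[q1]1□ (head at position 2)
Step 5: δ(q1, 1) = (q1, 0, L)  ⊢  1[q1]10□ (head at position 1)
Step 6: δ(q1, 1) = (q1, 0, L)  ⊢  [q1]100□ (head at position 0)
Step 7: δ(q1, 1) = (q1, 0, L)  ⊢  [q1]□000□ (head at position -1)
Step 8: δ(q1, □) = (qA, 1, R)  ⊢  1[qA]000□ (head at position 0)
The machine is in qA, so it halts and accepts.
Number of transitions executed: 8.

Final answer: 8 steps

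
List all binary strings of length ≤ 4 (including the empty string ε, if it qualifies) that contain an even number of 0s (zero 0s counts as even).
Checking every binary string of length 0 to 4:
  Length 0: accepted: ε | rejected: (none)
  Length 1: accepted: 1 | rejected: 0
  Length 2: accepted: 00, 11 | rejected: 01, 10
  Length 3: accepted: 001, 010, 100, 111 | rejected: 000, 011, 101, 110
  Length 4: accepted: 0000, 0011, 0101, 0110, 1001, 1010, 1100, 1111 | rejected: 0001, 0010, 0100, 0111, 1000, 1011, 1101, 1110
Total: 16 string(s).

Final answer: ε, 1, 00, 11, 001, 010, 100, 111, 0000, 0011, 0101, 0110, 1001, 1010, 1100, 1111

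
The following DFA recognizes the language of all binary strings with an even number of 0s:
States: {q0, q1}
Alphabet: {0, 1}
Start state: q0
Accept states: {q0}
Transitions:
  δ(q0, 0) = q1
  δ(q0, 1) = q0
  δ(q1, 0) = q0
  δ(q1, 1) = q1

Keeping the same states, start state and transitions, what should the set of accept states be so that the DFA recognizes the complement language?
The DFA is complete (every state has a transition on every symbol), so the complement
is recognized by the same DFA with accepting and non-accepting states swapped.
Original accept states: {q0}
Complement accept states = All states - Original accept states
= {q0, q1} - {q0}
= {q1}
Complement language: strings with an ODD number of 0s

Final answer: {q1}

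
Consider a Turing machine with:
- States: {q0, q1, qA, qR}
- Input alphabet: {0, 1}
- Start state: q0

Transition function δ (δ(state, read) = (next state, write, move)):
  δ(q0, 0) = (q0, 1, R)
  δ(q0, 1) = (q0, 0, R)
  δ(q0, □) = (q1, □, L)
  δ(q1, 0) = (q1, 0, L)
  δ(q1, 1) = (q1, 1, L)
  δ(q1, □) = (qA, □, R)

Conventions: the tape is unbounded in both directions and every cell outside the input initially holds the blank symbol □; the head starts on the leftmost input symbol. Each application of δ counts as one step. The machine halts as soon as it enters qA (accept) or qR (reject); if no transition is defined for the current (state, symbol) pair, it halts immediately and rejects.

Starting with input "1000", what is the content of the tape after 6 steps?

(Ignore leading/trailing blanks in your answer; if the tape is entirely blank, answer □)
Step 0: [q0]1000 (head at position 0)
Step 1: δ(q0, 1) = (q0, 0, R)  ⊢  0[q0]000 (head at position 1)
Step 2: δ(q0, 0) = (q0, 1, R)  ⊢  01[q0]00 (head at position 2)
Step 3: δ(q0, 0) = (q0, 1, R)  ⊢  011[q0]0 (head at position 3)
Step 4: δ(q0, 0) = (q0, 1, R)  ⊢  0111[q0]□ (head at position 4)
Step 5: δ(q0, □) = (q1, □, L)  ⊢  011[q1]1□ (head at position 3)
Step 6: δ(q1, 1) = (q1, 1, L)  ⊢  01[q1]11□ (head at position 2)
Tape after 6 steps (ignoring surrounding blanks): 0111

Final answer: Tape: 0111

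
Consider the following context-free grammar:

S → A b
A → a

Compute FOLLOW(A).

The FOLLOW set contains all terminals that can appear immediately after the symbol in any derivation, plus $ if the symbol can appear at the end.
A occurs only in S → A b, where it is immediately followed by the terminal b. So FOLLOW(A) = {b}.

Final answer: {b}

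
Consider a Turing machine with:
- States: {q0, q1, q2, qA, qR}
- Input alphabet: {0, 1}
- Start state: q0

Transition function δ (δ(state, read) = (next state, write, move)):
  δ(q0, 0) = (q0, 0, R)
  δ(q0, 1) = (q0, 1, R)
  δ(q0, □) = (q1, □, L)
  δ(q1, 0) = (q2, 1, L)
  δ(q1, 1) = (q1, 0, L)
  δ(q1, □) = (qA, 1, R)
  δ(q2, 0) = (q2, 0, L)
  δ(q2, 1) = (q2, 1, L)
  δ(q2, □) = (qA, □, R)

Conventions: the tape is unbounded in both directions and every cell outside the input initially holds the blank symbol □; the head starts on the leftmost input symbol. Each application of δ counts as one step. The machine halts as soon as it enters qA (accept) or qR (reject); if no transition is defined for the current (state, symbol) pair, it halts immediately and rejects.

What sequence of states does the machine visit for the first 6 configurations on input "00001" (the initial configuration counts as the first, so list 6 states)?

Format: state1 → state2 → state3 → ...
Step 0: [q0]00001 (head at position 0)
Step 1: δ(q0, 0) = (q0, 0, R)  ⊢  0[q0]0001 (head at position 1)
Step 2: δ(q0, 0) = (q0, 0, R)  ⊢  00[q0]001 (head at position 2)
Step 3: δ(q0, 0) = (q0, 0, R)  ⊢  000[q0]01 (head at position 3)
Step 4: δ(q0, 0) = (q0, 0, R)  ⊢  0000[q0]1 (head at position 4)
Step 5: δ(q0, 1) = (q0, 1, R)  ⊢  00001[q0]□ (head at position 5)
Reading off the states of these 6 configurations: q0 → q0 → q0 → q0 → q0 → q0

Final answer: q0 → q0 → q0 → q0 → q0 → q0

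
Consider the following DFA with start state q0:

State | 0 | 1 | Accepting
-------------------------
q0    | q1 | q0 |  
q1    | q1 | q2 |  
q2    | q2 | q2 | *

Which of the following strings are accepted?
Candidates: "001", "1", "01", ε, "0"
"001": q0 → q1 → q1 → q2; q2 is accepting → accepted
"1": q0 → q0; q0 is not accepting → rejected
"01": q0 → q1 → q2; q2 is accepting → accepted
ε: q0; q0 is not accepting → rejected
"0": q0 → q1; q1 is not accepting → rejected

Final answer: "001", "01"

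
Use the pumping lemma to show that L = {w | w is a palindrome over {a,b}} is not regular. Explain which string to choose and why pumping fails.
Language: L = {w | w is a palindrome over {a,b}} (strings that read the same forwards and backwards)
Step 1: Assume for contradiction that L is regular, with pumping length p.
Step 2: Choose s = a^p b a^p. Then s ∈ L (it reads the same forwards and backwards) and |s| ≥ p.
Step 3: Consider any decomposition s = xyz with |xy| ≤ p and |y| > 0. Since |xy| ≤ p and the first p symbols of s are all a's, y = a^k for some k with 1 ≤ k ≤ p.
Step 4: Pumping up (i = 2): xy²z = a^(p+k) b a^p. Its reverse is a^p b a^(p+k) ≠ a^(p+k) b a^p (the single b is no longer in the middle), so xy²z is not a palindrome and xy²z ∉ L.
This contradicts the pumping lemma, so L is not regular.

Final answer: Choose s = a^p b a^p. Since |xy| ≤ p, y = a^k with k ≥ 1. Then xy²z = a^(p+k) b a^p is not a palindrome, so ∉ L.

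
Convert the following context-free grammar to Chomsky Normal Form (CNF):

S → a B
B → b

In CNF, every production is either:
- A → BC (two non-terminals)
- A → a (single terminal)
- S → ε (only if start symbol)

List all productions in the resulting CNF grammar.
The grammar has no ε-productions or unit productions to eliminate.
S → a B has terminal a in a right-hand side of length ≥ 2: introduce T_a → a and use T_a in place of a.
B → b is already in CNF (single terminal) – keep it.
S → a B becomes S → T_a B.
Resulting CNF grammar (3 productions): T_a → a; B → b; S → T_a B

Final answer: T_a → a; B → b; S → T_a B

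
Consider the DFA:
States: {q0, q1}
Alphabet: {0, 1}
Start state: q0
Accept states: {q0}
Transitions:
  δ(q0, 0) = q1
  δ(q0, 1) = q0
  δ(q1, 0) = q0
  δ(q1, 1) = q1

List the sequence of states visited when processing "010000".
Starting at q0
Read '0': q0 -> q1
Read '1': q1 -> q1
Read '0': q1 -> q0
Read '0': q0 -> q1
Read '0': q1 -> q0
Read '0': q0 -> q1

Final answer: q0 -> q1 -> q1 -> q0 -> q1 -> q0 -> q1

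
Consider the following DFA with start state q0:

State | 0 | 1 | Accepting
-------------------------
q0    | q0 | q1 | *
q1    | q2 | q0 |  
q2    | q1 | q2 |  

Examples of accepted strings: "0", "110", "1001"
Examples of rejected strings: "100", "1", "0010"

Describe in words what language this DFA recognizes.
binary numbers divisible by 3 (treating the string as a binary integer; leading zeros allowed, the empty string counts as 0)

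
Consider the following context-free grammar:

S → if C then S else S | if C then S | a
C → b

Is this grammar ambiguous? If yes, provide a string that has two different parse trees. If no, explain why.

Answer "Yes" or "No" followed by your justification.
The 'dangling else' can attach to either if. Two leftmost derivations of  if b then if b then a else a:
  (1) S ⇒ if C then S else S ⇒ if b then S else S ⇒ if b then if C then S else S ⇒ if b then if b then S else S ⇒ if b then if b then a else S ⇒ if b then if b then a else a   (else belongs to the outer if)
  (2) S ⇒ if C then S ⇒ if b then S ⇒ if b then if C then S else S ⇒ if b then if b then S else S ⇒ if b then if b then a else S ⇒ if b then if b then a else a   (else belongs to the inner if)
Two distinct parse trees for the same string, so the grammar is ambiguous.

Final answer: Yes - the string 'if b then if b then a else a' has two distinct leftmost derivations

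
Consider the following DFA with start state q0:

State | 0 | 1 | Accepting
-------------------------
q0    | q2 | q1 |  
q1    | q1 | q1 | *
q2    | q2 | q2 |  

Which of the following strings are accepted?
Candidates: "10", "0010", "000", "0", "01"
"10": q0 → q1 → q1; q1 is accepting → accepted
"0010": q0 → q2 → q2 → q2 → q2; q2 is not accepting → rejected
"000": q0 → q2 → q2 → q2; q2 is not accepting → rejected
"0": q0 → q2; q2 is not accepting → rejected
"01": q0 → q2 → q2; q2 is not accepting → rejected

Final answer: "10"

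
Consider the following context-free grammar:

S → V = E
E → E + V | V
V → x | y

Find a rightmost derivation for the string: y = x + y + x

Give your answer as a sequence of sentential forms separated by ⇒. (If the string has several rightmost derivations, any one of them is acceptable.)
Start with S.
Step 1: the rightmost non-terminal is S; apply S → V = E:  V = E
Step 2: the rightmost non-terminal is E; apply E → E + V:  V = E + V
Step 3: the rightmost non-terminal is V; apply V → x:  V = E + x
Step 4: the rightmost non-terminal is E; apply E → E + V:  V = E + V + x
Step 5: the rightmost non-terminal is V; apply V → y:  V = E + y + x
Step 6: the rightmost non-terminal is E; apply E → V:  V = V + y + x
Step 7: the rightmost non-terminal is V; apply V → x:  V = x + y + x
Step 8: the rightmost non-terminal is V; apply V → y:  y = x + y + x

Final answer: S ⇒ V = E ⇒ V = E + V ⇒ V = E + x ⇒ V = E + V + x ⇒ V = E + y + x ⇒ V = V + y + x ⇒ V = x + y + x ⇒ y = x + y + x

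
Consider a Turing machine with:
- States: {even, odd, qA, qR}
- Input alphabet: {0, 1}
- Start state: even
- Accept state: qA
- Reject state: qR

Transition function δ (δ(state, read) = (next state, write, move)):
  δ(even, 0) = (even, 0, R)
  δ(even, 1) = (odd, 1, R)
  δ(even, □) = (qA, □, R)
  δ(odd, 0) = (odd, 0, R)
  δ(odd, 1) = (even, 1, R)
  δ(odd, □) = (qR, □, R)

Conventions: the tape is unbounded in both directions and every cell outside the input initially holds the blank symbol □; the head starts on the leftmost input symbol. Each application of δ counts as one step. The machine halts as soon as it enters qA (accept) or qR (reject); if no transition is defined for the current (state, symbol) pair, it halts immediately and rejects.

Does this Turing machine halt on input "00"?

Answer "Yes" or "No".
Step 0: [even]00 (head at position 0)
Step 1: δ(even, 0) = (even, 0, R)  ⊢  0[even]0 (head at position 1)
Step 2: δ(even, 0) = (even, 0, R)  ⊢  00[even]□ (head at position 2)
Step 3: δ(even, □) = (qA, □, R)  ⊢  00□[qA]□ (head at position 3)
The machine is in qA, so it halts and accepts.
It halts after 3 steps.

Final answer: Yes - halts after 3 steps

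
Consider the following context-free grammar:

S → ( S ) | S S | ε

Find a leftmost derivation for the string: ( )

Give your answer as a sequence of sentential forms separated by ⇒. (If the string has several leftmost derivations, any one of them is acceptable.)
Start with S.
Step 1: the leftmost non-terminal is S; apply S → ( S ):  ( S )
Step 2: the leftmost non-terminal is S; apply S → ε:  ( )

Final answer: S ⇒ ( S ) ⇒ ( )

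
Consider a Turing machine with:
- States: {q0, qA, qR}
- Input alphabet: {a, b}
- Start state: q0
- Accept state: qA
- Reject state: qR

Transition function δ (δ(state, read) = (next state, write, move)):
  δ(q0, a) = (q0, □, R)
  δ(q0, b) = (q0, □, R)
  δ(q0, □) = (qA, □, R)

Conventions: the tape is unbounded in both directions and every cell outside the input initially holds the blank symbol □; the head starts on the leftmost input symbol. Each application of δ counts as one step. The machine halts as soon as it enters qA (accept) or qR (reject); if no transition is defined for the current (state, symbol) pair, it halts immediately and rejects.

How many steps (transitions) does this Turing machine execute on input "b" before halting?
Step 0: [q0]b (head at position 0)
Step 1: δ(q0, b) = (q0, □, R)  ⊢  □[q0]□ (head at position 1)
Step 2: δ(q0, □) = (qA, □, R)  ⊢  □□[qA]□ (head at position 2)
The machine is in qA, so it halts and accepts.
Number of transitions executed: 2.

Final answer: 2 steps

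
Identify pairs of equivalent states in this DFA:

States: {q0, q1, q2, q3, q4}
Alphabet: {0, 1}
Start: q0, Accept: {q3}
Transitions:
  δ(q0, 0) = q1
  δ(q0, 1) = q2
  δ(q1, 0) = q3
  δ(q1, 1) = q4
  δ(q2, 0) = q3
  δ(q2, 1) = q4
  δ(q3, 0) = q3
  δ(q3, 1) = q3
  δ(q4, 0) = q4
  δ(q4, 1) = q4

Using the table-filling algorithm:
Round 0 – mark pairs where exactly one state is accepting: (q0,q3), (q1,q3), (q2,q3), (q3,q4)
Round 1 – newly marked: (q0,q1) [on 0: q1 vs q3, already marked]; (q0,q2) [on 0: q1 vs q3, already marked]; (q1,q4) [on 0: q3 vs q4, already marked]; (q2,q4) [on 0: q3 vs q4, already marked]
Round 2 – newly marked: (q0,q4) [on 0: q1 vs q4, already marked]
No further pairs can be marked.
(q1, q2) unmarked: δ(q1,0)=q3, δ(q2,0)=q3; δ(q1,1)=q4, δ(q2,1)=q4 → equivalent
Equivalent pairs: (q1, q2)

Final answer: Equivalent pairs: (q1, q2)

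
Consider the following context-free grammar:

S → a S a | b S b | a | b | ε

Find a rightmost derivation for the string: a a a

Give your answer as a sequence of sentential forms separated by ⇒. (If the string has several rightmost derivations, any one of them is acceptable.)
Start with S.
Step 1: the rightmost non-terminal is S; apply S → a S a:  a S a
Step 2: the rightmost non-terminal is S; apply S → a:  a a a

Final answer: S ⇒ a S a ⇒ a a a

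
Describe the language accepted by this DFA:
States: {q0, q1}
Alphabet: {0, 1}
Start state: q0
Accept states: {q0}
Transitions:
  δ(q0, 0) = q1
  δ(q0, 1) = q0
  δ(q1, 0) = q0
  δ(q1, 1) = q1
Analyzing the DFA structure:
Start state: q0
Accept states: {q0}
Interpreting what each state remembers (checking against the transitions):
  q0: an even number of 0s has been read so far
  q1: an odd number of 0s has been read so far
  δ(q0, 0): in q0 (an even number of 0s has been read so far), after reading 0 we have: an odd number of 0s has been read so far → q1
  δ(q0, 1): in q0 (an even number of 0s has been read so far), after reading 1 we have: an even number of 0s has been read so far → q0
  δ(q1, 0): in q1 (an odd number of 0s has been read so far), after reading 0 we have: an even number of 0s has been read so far → q0
  δ(q1, 1): in q1 (an odd number of 0s has been read so far), after reading 1 we have: an odd number of 0s has been read so far → q1
A string is accepted iff it ends in {q0}, i.e. an even number of 0s has been read so far.
Language: All binary strings with an even number of 0s

Final answer: All binary strings with an even number of 0s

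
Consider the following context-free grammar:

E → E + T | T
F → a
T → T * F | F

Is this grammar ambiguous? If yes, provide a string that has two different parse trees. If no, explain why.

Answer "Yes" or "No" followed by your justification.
This is the standard stratified expression grammar: '+' is introduced only by the left-recursive rule E → E + T and '*' only by the left-recursive rule T → T * F, with F → a. For any string, the last '+' must be the one produced at the root E (everything after it is a T containing no '+'), and likewise within each T the last '*' is produced at its root. This fixes the parse tree uniquely (left-associative, '*' binding tighter than '+'), so every string has exactly one parse tree.

Final answer: No - the grammar is unambiguous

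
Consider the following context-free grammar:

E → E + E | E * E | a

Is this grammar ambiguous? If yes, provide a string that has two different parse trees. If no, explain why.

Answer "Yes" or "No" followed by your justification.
Two different leftmost derivations of a + a * a:
  (1) E ⇒ E + E ⇒ a + E ⇒ a + E * E ⇒ a + a * E ⇒ a + a * a   (tree groups a + (a * a))
  (2) E ⇒ E * E ⇒ E + E * E ⇒ a + E * E ⇒ a + a * E ⇒ a + a * a   (tree groups (a + a) * a)
Two distinct leftmost derivations = two distinct parse trees, so the grammar is ambiguous.

Final answer: Yes - the string 'a + a * a' has two distinct leftmost derivations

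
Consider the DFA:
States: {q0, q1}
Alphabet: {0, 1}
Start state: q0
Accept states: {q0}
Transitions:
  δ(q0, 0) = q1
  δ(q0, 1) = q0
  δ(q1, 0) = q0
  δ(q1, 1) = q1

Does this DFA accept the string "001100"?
Processing string "001100":
  q0 --0--> q1
  q1 --0--> q0
  q0 --1--> q0
  q0 --1--> q0
  q0 --0--> q1
  q1 --0--> q0
Final state: q0
Accept states: {q0}
q0 is an accept state, so the string is accepted.

Final answer: Yes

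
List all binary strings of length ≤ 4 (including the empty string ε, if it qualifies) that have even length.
Checking every binary string of length 0 to 4:
  Length 0: accepted: ε | rejected: (none)
  Length 1: accepted: (none) | rejected: 0, 1
  Length 2: accepted: 00, 01, 10, 11 | rejected: (none)
  Length 3: accepted: (none) | rejected: 000, 001, 010, 011, 100, 101, 110, 111
  Length 4: accepted: 0000, 0001, 0010, 0011, 0100, 0101, 0110, 0111, 1000, 1001, 1010, 1011, 1100, 1101, 1110, 1111 | rejected: (none)
Total: 21 string(s).

Final answer: ε, 00, 01, 10, 11, 0000, 0001, 0010, 0011, 0100, 0101, 0110, 0111, 1000, 1001, 1010, 1011, 1100, 1101, 1110, 1111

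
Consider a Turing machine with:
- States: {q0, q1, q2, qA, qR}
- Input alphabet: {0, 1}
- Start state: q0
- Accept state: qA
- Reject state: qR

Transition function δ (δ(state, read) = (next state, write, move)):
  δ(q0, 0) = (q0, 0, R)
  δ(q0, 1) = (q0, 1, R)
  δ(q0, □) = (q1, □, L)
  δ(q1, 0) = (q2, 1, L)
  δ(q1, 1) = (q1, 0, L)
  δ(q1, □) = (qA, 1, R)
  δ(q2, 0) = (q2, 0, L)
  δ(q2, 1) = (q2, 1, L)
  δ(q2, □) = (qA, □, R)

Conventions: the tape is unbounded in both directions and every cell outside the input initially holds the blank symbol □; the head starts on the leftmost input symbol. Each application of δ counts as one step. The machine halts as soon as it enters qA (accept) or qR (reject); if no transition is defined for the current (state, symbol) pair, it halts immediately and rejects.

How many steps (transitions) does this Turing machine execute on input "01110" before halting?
Step 0: [q0]01110 (head at position 0)
Step 1: δ(q0, 0) = (q0, 0, R)  ⊢  0[q0]1110 (head at position 1)
Step 2: δ(q0, 1) = (q0, 1, R)  ⊢  01[q0]110 (head at position 2)
Step 3: δ(q0, 1) = (q0, 1, R)  ⊢  011[q0]10 (head at position 3)
Step 4: δ(q0, 1) = (q0, 1, R)  ⊢  0111[q0]0 (head at position 4)
Step 5: δ(q0, 0) = (q0, 0, R)  ⊢  01110[q0]□ (head at position 5)
Step 6: δ(q0, □) = (q1, □, L)  ⊢  0111[q1]0□ (head at position 4)
Step 7: δ(q1, 0) = (q2, 1, L)  ⊢  011[q2]11□ (head at position 3)
Step 8: δ(q2, 1) = (q2, 1, L)  ⊢  01[q2]111□ (head at position 2)
Step 9: δ(q2, 1) = (q2, 1, L)  ⊢  0[q2]1111□ (head at position 1)
Step 10: δ(q2, 1) = (q2, 1, L)  ⊢  [q2]01111□ (head at position 0)
Step 11: δ(q2, 0) = (q2, 0, L)  ⊢  [q2]□01111□ (head at position -1)
Step 12: δ(q2, □) = (qA, □, R)  ⊢  □[qA]01111□ (head at position 0)
The machine is in qA, so it halts and accepts.
Number of transitions executed: 12.

Final answer: 12 steps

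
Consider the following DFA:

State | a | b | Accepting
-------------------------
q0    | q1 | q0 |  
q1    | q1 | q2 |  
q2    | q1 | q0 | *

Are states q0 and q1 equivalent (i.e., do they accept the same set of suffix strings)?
Try the suffix "b".
From q0: q0 → q0 — not accepting.
From q1: q1 → q2 — accepting.
The two states disagree on this suffix, so they are not equivalent.

Final answer: No. Distinguishing string: "b" - accepted from q1 but not from q0.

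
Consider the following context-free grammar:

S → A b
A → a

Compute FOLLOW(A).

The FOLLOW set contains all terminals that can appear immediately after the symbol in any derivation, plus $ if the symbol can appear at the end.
A occurs only in S → A b, where it is immediately followed by the terminal b. So FOLLOW(A) = {b}.

Final answer: {b}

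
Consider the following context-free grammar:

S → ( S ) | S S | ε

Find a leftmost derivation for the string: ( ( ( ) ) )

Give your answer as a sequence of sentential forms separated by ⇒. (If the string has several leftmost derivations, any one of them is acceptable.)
Start with S.
Step 1: the leftmost non-terminal is S; apply S → ( S ):  ( S )
Step 2: the leftmost non-terminal is S; apply S → ( S ):  ( ( S ) )
Step 3: the leftmost non-terminal is S; apply S → ( S ):  ( ( ( S ) ) )
Step 4: the leftmost non-terminal is S; apply S → ε:  ( ( ( ) ) )

Final answer: S ⇒ ( S ) ⇒ ( ( S ) ) ⇒ ( ( ( S ) ) ) ⇒ ( ( ( ) ) )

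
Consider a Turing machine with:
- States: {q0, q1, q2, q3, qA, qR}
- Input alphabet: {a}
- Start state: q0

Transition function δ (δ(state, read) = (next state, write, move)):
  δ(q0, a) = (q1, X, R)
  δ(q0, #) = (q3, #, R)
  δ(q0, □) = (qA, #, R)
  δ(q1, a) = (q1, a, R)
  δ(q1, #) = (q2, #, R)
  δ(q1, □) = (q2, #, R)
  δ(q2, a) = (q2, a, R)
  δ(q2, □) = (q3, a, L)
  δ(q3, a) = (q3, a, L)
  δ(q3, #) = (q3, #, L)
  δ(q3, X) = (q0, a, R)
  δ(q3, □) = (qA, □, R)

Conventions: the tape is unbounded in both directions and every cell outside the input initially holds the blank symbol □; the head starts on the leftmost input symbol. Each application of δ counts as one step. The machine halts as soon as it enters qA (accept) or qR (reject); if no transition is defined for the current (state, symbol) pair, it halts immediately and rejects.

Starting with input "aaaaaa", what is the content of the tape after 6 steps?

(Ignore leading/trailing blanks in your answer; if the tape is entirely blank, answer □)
Step 0: [q0]aaaaaa (head at position 0)
Step 1: δ(q0, a) = (q1, X, R)  ⊢  X[q1]aaaaa (head at position 1)
Step 2: δ(q1, a) = (q1, a, R)  ⊢  Xa[q1]aaaa (head at position 2)
Step 3: δ(q1, a) = (q1, a, R)  ⊢  Xaa[q1]aaa (head at position 3)
Step 4: δ(q1, a) = (q1, a, R)  ⊢  Xaaa[q1]aa (head at position 4)
Step 5: δ(q1, a) = (q1, a, R)  ⊢  Xaaaa[q1]a (head at position 5)
Step 6: δ(q1, a) = (q1, a, R)  ⊢  Xaaaaa[q1]□ (head at position 6)
Tape after 6 steps (ignoring surrounding blanks): Xaaaaa

Final answer: Tape: Xaaaaa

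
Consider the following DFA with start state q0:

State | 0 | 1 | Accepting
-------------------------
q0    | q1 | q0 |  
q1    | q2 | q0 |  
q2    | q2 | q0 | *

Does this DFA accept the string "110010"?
Start in q0.
Read '1': q0 → q0
Read '1': q0 → q0
Read '0': q0 → q1
Read '0': q1 → q2
Read '1': q2 → q0
Read '0': q0 → q1
Final state q1 is not accepting, so the string is rejected.

Final answer: No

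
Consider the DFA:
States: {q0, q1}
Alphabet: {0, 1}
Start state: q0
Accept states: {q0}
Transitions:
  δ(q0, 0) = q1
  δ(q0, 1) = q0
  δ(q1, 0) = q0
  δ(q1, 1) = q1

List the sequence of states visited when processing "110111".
Starting at q0
Read '1': q0 -> q0
Read '1': q0 -> q0
Read '0': q0 -> q1
Read '1': q1 -> q1
Read '1': q1 -> q1
Read '1': q1 -> q1

Final answer: q0 -> q0 -> q0 -> q1 -> q1 -> q1 -> q1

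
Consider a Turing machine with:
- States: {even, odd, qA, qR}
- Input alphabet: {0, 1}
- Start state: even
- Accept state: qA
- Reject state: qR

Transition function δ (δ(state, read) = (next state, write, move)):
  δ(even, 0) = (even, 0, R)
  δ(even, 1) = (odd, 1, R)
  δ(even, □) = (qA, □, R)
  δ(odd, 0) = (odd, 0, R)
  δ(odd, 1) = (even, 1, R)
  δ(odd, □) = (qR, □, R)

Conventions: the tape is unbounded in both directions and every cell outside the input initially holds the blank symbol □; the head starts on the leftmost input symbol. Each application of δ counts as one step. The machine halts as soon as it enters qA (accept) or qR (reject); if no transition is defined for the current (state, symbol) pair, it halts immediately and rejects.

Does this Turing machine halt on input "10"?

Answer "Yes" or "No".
Step 0: [even]10 (head at position 0)
Step 1: δ(even, 1) = (odd, 1, R)  ⊢  1[odd]0 (head at position 1)
Step 2: δ(odd, 0) = (odd, 0, R)  ⊢  10[odd]□ (head at position 2)
Step 3: δ(odd, □) = (qR, □, R)  ⊢  10□[qR]□ (head at position 3)
The machine is in qR, so it halts and rejects.
It halts after 3 steps.

Final answer: Yes - halts after 3 steps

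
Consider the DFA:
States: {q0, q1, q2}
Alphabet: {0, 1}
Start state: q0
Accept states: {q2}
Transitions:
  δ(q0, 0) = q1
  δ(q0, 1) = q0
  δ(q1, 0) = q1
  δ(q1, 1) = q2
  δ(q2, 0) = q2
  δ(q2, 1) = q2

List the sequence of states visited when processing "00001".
Starting at q0
Read '0': q0 -> q1
Read '0': q1 -> q1
Read '0': q1 -> q1
Read '0': q1 -> q1
Read '1': q1 -> q2

Final answer: q0 -> q1 -> q1 -> q1 -> q1 -> q2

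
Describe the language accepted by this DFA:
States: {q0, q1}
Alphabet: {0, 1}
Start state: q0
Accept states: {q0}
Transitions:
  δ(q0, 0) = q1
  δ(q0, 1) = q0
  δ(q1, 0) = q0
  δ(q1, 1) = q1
Analyzing the DFA structure:
Start state: q0
Accept states: {q0}
Interpreting what each state remembers (checking against the transitions):
  q0: an even number of 0s has been read so far
  q1: an odd number of 0s has been read so far
  δ(q0, 0): in q0 (an even number of 0s has been read so far), after reading 0 we have: an odd number of 0s has been read so far → q1
  δ(q0, 1): in q0 (an even number of 0s has been read so far), after reading 1 we have: an even number of 0s has been read so far → q0
  δ(q1, 0): in q1 (an odd number of 0s has been read so far), after reading 0 we have: an even number of 0s has been read so far → q0
  δ(q1, 1): in q1 (an odd number of 0s has been read so far), after reading 1 we have: an odd number of 0s has been read so far → q1
A string is accepted iff it ends in {q0}, i.e. an even number of 0s has been read so far.
Language: All binary strings with an even number of 0s

Final answer: All binary strings with an even number of 0s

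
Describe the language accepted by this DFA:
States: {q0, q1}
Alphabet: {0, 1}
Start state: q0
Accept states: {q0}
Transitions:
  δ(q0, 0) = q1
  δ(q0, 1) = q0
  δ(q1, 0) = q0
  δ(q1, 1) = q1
Analyzing the DFA structure:
Start state: q0
Accept states: {q0}
Interpreting what each state remembers (checking against the transitions):
  q0: an even number of 0s has been read so far
  q1: an odd number of 0s has been read so far
  δ(q0, 0): in q0 (an even number of 0s has been read so far), after reading 0 we have: an odd number of 0s has been read so far → q1
  δ(q0, 1): in q0 (an even number of 0s has been read so far), after reading 1 we have: an even number of 0s has been read so far → q0
  δ(q1, 0): in q1 (an odd number of 0s has been read so far), after reading 0 we have: an even number of 0s has been read so far → q0
  δ(q1, 1): in q1 (an odd number of 0s has been read so far), after reading 1 we have: an odd number of 0s has been read so far → q1
A string is accepted iff it ends in {q0}, i.e. an even number of 0s has been read so far.
Language: All binary strings with an even number of 0s

Final answer: All binary strings with an even number of 0s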